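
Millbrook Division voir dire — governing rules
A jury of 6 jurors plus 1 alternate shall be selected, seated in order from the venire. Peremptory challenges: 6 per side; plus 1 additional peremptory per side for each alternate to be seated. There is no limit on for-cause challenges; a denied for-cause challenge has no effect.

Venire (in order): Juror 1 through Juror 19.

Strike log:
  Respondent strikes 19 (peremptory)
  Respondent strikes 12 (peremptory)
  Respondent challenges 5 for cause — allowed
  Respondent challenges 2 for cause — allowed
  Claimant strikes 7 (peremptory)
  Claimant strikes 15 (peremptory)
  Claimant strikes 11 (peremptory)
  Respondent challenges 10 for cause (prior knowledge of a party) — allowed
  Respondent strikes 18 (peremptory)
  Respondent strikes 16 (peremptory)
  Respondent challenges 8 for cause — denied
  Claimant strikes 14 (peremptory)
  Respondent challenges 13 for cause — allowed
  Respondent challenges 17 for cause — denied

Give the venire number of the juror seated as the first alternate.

17

Removed: #2, #5, #7, #10, #11, #12, #13, #14, #15, #16, #18, #19. (#8, #17 stay — for-cause denied.)
Filling seats in venire order through position 7: #1, #3, #4, #6, #8, #9, #17.
So alternate 1 is #17.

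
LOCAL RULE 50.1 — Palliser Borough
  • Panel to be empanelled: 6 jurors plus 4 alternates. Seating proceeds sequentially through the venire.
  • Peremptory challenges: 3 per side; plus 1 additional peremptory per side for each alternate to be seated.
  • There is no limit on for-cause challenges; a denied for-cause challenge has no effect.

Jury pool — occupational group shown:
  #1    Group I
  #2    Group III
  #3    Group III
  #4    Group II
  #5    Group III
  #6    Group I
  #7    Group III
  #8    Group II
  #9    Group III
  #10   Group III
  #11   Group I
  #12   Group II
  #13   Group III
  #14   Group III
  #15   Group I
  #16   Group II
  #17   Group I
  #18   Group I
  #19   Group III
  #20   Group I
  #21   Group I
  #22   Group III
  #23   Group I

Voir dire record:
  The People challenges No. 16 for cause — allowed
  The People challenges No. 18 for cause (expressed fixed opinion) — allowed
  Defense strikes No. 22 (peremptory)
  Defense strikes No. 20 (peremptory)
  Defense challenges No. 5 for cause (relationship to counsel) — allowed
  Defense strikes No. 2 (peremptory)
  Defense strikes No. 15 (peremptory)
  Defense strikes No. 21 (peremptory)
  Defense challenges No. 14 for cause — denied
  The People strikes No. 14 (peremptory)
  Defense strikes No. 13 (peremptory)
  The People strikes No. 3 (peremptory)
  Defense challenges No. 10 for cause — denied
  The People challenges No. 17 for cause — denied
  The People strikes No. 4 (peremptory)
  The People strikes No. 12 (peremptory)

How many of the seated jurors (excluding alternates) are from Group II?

1

Removed: #2, #3, #4, #5, #12, #13, #14, #15, #16, #18, #20, #21, #22.
Seated jurors 1–6: #1, #6, #7, #8, #9, #10 (alternates #11, #17, #19, #23 not counted).
Of those, in Group II: #8 → 1.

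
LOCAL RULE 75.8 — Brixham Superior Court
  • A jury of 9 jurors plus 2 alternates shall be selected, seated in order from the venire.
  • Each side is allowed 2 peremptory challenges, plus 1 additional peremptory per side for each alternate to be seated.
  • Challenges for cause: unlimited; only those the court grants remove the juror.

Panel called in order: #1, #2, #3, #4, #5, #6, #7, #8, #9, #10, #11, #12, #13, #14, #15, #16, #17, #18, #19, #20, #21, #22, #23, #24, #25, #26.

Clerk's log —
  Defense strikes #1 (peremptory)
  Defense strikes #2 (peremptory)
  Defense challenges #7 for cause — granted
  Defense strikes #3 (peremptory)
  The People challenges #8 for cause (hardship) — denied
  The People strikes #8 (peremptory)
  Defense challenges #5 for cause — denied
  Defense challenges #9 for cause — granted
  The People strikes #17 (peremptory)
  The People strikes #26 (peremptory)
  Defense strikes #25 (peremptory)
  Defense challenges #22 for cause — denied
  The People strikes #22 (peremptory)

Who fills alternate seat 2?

18

Removed: #1, #2, #3, #7, #8, #9, #17, #22, #25, #26. (#5 stays — for-cause denied.)
Filling seats in venire order through position 11: #4, #5, #6, #10, #11, #12, #13, #14, #15, #16, #18.
So alternate 2 is #18.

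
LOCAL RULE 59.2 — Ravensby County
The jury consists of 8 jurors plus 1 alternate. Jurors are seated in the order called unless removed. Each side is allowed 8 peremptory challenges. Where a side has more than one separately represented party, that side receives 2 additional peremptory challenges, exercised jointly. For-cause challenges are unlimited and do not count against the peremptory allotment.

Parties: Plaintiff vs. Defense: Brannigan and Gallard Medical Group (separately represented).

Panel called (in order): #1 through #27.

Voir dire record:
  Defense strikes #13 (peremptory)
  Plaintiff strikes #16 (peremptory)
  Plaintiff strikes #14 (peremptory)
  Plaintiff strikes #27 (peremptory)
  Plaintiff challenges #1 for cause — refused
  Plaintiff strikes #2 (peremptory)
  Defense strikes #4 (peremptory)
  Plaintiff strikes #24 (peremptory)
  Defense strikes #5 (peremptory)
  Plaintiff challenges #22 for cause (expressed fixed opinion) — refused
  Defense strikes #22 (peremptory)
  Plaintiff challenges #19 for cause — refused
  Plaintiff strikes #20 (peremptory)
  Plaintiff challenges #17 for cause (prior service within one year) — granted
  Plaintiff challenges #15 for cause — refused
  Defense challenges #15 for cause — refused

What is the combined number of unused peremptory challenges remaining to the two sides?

Plaintiff allotment: 8. Defense allotment: 8 base + 2 multi-party = 10.
Plaintiff peremptories used: #16, #14, #27, #2, #24, #20 — 6 (for-cause on #1, #22, #19, #17, #15 don't count).
Defense peremptories used: #13, #4, #5, #22 — 4 (the for-cause on #15 doesn't count).
Remaining: (8 − 6) + (10 − 4) = 8.

8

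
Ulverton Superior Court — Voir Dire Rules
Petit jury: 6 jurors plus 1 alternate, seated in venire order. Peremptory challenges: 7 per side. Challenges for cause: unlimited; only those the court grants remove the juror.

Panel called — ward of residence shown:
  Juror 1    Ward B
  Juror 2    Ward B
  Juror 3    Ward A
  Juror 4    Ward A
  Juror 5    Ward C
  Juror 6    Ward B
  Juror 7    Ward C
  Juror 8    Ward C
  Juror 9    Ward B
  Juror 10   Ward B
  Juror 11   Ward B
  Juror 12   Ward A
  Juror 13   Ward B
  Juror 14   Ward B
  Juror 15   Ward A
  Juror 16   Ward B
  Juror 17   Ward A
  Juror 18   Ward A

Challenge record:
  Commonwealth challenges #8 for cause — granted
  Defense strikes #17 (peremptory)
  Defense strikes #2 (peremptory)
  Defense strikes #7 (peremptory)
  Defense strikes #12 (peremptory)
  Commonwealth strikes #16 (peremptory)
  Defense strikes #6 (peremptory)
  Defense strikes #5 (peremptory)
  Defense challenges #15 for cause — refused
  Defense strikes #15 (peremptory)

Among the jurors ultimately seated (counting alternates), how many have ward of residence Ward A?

Removed: #2, #5, #6, #7, #8, #12, #15, #16, #17.
Seated (7 incl. alternates): #1, #3, #4, #9, #10, #11, #13.
Of those, in Ward A: #3, #4 → 2.

2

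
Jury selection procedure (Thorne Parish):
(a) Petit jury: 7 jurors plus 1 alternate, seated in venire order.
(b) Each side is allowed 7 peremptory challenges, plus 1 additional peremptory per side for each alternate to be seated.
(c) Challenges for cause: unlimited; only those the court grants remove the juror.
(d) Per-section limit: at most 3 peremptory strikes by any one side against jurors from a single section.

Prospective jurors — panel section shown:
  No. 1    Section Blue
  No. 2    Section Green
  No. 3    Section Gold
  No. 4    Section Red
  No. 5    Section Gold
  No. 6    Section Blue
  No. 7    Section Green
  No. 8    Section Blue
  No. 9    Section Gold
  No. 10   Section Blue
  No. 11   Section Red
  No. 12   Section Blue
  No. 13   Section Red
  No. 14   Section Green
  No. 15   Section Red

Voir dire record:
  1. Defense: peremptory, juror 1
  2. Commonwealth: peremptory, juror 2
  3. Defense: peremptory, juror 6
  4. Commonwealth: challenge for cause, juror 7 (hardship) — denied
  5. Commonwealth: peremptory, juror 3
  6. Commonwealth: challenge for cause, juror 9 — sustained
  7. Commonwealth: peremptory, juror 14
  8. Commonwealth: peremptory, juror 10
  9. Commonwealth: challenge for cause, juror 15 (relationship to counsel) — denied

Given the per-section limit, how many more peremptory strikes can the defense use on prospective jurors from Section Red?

3

Defense peremptories so far: #1, #6 — 2 of 8 used, 6 left overall.
Against Section Red: none yet — per-section cap 3 leaves 3.
Binding limit: min(6, 3) = 3.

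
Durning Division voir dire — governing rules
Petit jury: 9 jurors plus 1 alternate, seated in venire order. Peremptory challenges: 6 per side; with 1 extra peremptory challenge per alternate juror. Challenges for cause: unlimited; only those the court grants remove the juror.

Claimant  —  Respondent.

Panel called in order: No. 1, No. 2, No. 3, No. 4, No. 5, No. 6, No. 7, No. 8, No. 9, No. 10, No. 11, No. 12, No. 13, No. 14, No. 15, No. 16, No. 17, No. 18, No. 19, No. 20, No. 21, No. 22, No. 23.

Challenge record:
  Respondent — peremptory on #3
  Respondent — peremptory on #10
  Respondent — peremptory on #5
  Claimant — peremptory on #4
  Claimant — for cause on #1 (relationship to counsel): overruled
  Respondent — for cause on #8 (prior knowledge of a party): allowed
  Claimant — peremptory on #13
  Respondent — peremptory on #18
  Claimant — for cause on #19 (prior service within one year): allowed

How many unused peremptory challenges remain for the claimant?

Claimant allotment: 6 base + 1 × 1 alternate = 7.
Claimant peremptories used: #4, #13 — 2 (for-cause on #1, #19 don't count).
Remaining: 7 − 2 = 5.

5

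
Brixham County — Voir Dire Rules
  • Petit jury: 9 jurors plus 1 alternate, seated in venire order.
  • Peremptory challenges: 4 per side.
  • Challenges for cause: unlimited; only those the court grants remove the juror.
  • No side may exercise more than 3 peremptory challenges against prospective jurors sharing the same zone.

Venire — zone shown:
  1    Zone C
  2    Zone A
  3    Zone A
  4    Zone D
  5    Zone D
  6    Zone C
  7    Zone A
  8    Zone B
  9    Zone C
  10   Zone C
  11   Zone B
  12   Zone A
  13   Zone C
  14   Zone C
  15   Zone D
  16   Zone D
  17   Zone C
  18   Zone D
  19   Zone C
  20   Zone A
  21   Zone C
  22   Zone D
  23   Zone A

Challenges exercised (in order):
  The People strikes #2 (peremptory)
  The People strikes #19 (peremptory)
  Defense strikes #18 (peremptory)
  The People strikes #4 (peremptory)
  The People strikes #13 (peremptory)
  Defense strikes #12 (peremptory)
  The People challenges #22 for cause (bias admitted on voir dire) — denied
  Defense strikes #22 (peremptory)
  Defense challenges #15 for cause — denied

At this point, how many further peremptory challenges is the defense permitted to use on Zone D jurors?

Defense peremptories so far: #18, #12, #22 — 3 of 4 used, 1 left overall.
Against Zone D: #18, #22 — 2 used; per-zone cap 3 leaves 1.
Binding limit: min(1, 1) = 1.

1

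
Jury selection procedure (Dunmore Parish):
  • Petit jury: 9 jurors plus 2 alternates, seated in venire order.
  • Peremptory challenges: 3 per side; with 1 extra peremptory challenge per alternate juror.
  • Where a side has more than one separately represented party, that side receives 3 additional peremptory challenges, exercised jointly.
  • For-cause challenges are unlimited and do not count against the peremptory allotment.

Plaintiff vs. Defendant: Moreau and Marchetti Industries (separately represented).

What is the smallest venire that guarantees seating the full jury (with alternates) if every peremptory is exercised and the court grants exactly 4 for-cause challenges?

Seats to fill: 9 + 2 alternates = 11.
Peremptories — Plaintiff: 3 + 1×2 = 5; Defendant: 3 + 1×2 + 3 = 8; total 13.
For-cause removals: 4.
Minimum venire: 11 + 13 + 4 = 28.

28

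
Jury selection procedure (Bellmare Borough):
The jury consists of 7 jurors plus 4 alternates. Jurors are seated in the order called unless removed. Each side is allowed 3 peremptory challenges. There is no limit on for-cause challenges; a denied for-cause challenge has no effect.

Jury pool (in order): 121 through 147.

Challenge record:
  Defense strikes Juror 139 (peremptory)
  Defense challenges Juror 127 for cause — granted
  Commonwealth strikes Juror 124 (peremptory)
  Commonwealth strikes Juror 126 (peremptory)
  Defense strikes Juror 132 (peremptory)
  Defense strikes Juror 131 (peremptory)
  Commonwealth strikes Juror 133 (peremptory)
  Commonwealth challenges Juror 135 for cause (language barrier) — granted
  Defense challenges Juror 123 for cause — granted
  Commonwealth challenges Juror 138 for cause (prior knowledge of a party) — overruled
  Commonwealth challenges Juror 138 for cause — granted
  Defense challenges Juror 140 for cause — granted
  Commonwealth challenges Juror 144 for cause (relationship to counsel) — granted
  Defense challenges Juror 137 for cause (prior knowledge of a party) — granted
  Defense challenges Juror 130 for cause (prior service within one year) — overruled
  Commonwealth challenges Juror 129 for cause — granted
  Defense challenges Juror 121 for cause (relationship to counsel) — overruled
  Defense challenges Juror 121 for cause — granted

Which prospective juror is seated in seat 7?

141

Removed: #121, #123, #124, #126, #127, #129, #131, #132, #133, #135, #137, #138, #139, #140, #144. (#130 stays — for-cause denied.)
Seating in order: seats 1–7 → #122, #125, #128, #130, #134, #136, #141; alternates → #142, #143, #145, #146.
So seat 7 is #141.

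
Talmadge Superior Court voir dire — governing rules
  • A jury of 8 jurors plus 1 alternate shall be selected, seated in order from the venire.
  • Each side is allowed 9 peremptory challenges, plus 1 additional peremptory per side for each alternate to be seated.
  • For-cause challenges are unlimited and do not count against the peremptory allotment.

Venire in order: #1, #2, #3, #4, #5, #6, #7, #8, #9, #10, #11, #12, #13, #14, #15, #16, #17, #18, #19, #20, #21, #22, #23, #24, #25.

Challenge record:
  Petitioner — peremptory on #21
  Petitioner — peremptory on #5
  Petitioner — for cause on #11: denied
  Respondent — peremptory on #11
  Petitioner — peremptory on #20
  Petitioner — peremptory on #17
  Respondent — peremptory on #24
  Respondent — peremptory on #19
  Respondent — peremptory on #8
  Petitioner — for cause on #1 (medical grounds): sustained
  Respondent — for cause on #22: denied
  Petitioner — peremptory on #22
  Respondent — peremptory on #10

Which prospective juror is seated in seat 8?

Removed: #1, #5, #8, #10, #11, #17, #19, #20, #21, #22, #24.
Filling seats in venire order through position 8: #2, #3, #4, #6, #7, #9, #12, #13.
So seat 8 is #13.

13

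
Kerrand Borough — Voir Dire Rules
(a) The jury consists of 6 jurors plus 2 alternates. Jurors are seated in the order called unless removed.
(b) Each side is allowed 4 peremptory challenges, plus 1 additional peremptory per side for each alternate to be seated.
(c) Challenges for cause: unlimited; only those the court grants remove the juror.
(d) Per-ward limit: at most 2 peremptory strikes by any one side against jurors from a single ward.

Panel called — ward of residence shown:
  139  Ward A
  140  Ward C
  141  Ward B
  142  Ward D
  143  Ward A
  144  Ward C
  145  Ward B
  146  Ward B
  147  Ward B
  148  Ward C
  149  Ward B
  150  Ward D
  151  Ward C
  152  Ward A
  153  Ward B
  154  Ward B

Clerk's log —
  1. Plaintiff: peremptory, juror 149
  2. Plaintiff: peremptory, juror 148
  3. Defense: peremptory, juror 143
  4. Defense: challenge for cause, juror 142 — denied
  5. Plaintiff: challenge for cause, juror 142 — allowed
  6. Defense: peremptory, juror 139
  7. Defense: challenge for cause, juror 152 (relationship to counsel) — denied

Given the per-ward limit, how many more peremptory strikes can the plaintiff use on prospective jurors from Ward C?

1

Plaintiff peremptories so far: #149, #148 — 2 of 6 used, 4 left overall.
Against Ward C: #148 — 1 used; per-ward cap 2 leaves 1.
Binding limit: min(4, 1) = 1.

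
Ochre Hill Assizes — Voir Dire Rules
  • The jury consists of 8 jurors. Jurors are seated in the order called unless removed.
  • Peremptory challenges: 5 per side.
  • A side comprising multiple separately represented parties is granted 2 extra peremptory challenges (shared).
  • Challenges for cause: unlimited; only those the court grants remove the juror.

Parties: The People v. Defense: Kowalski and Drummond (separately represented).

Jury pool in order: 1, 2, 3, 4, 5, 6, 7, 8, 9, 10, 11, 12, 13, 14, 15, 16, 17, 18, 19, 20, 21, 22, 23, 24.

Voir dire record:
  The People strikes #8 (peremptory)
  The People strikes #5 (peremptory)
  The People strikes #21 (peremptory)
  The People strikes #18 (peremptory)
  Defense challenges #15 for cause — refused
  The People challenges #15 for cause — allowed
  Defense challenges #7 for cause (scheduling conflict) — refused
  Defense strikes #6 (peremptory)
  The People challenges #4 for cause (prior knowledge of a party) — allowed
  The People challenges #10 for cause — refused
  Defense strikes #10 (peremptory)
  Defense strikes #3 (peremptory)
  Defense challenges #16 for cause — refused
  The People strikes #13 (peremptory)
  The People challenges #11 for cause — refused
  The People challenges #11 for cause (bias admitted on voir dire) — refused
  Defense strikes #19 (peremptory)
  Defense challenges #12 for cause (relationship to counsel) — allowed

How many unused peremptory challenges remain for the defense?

Defense allotment: 5 base + 2 multi-party = 7.
Defense peremptories used: #6, #10, #3, #19 — 4 (for-cause on #15, #7, #16, #12 don't count).
Remaining: 7 − 4 = 3.

3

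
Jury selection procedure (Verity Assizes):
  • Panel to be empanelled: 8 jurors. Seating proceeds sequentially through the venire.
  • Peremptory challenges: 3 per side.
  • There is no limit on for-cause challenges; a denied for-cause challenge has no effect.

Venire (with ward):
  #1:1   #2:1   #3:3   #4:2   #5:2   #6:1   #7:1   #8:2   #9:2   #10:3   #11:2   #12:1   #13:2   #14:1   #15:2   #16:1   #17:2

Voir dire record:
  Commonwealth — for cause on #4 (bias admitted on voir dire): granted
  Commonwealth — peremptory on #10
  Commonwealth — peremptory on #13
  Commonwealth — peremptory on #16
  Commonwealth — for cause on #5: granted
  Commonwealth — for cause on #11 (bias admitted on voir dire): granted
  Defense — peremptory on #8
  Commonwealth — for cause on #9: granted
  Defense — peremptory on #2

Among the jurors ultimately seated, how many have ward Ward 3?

1

Removed: #2, #4, #5, #8, #9, #10, #11, #13, #16.
Seated jurors 1–8: #1, #3, #6, #7, #12, #14, #15, #17.
Of those, in Ward 3: #3 → 1.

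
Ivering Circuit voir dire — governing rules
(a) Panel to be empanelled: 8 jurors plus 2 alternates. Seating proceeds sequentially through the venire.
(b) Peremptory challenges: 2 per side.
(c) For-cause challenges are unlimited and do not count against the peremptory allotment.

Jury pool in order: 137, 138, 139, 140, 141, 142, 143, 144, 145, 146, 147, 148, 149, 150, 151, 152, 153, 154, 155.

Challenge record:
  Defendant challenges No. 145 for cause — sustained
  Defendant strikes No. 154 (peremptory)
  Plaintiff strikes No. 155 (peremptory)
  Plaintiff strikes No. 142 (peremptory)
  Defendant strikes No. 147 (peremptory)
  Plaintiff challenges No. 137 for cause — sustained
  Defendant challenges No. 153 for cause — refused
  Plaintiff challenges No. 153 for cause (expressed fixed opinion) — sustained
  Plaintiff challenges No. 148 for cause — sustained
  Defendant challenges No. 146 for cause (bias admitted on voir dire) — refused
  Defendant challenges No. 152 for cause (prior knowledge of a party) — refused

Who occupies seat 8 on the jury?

Removed: #137, #142, #145, #147, #148, #153, #154, #155. (#146, #152 stay — for-cause denied.)
Seating in order: seats 1–8 → #138, #139, #140, #141, #143, #144, #146, #149; alternates → #150, #151.
So seat 8 is #149.

149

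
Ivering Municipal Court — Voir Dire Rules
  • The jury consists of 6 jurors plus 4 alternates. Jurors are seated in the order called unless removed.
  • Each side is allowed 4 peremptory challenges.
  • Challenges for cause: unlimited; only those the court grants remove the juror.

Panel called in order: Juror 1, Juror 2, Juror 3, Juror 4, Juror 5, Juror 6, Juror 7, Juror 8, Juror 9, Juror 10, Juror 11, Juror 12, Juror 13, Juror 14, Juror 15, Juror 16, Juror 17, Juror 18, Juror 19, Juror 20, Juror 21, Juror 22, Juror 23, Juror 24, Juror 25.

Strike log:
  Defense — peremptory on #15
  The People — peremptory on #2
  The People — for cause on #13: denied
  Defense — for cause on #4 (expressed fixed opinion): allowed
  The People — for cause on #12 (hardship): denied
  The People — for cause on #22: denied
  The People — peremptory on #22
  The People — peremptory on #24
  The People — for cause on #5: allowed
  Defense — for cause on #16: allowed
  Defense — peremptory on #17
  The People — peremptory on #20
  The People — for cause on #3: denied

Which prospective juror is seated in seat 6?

Removed: #2, #4, #5, #15, #16, #17, #20, #22, #24. (#3, #12, #13 stay — for-cause denied.)
Filling seats in venire order through position 6: #1, #3, #6, #7, #8, #9.
So seat 6 is #9.

9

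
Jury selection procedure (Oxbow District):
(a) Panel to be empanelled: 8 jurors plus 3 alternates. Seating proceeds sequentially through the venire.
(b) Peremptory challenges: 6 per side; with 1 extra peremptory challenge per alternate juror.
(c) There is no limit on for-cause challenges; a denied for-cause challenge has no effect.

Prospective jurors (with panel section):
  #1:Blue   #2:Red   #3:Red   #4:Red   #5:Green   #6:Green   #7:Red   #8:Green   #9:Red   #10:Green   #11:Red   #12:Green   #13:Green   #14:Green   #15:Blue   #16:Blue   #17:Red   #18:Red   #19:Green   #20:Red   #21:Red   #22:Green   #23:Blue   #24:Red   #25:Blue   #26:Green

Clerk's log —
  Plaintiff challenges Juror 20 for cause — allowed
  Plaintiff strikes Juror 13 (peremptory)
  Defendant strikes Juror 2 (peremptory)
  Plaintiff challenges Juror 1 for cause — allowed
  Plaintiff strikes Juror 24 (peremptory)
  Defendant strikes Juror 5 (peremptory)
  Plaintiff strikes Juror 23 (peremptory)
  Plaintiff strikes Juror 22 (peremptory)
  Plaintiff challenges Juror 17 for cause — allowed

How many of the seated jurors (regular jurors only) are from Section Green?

3

Removed: #1, #2, #5, #13, #17, #20, #22, #23, #24.
Seated jurors 1–8: #3, #4, #6, #7, #8, #9, #10, #11 (alternates #12, #14, #15 not counted).
Of those, in Section Green: #6, #8, #10 → 3.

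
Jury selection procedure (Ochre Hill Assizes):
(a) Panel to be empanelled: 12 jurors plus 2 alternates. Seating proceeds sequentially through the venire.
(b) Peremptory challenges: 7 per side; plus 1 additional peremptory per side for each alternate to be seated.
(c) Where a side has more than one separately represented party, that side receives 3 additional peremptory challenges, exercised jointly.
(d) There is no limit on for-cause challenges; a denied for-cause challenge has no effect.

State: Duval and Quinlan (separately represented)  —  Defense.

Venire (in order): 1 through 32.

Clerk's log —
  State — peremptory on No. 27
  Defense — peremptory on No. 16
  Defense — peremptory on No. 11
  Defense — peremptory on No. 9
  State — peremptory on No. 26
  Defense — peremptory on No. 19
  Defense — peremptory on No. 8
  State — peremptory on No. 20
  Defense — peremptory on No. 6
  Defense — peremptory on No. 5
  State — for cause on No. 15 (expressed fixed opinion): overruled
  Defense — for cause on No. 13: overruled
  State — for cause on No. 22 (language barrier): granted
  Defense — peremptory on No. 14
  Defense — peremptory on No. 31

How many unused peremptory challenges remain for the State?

9

State allotment: 7 base + 1 × 2 alternates + 3 multi-party = 12.
State peremptories used: #27, #26, #20 — 3 (for-cause on #15, #22 don't count).
Remaining: 12 − 3 = 9.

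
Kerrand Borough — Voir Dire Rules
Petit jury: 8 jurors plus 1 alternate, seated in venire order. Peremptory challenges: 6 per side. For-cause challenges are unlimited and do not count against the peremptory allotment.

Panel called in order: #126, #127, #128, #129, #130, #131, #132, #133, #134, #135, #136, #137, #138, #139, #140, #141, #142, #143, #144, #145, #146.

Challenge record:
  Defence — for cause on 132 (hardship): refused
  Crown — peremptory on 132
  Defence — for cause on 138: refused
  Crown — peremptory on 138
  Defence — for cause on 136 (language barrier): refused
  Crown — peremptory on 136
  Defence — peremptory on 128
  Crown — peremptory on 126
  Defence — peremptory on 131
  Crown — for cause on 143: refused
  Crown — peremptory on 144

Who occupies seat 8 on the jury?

139

Removed: #126, #128, #131, #132, #136, #138, #144. (#143 stays — for-cause denied.)
Seating in order: seats 1–8 → #127, #129, #130, #133, #134, #135, #137, #139; alternates → #140.
So seat 8 is #139.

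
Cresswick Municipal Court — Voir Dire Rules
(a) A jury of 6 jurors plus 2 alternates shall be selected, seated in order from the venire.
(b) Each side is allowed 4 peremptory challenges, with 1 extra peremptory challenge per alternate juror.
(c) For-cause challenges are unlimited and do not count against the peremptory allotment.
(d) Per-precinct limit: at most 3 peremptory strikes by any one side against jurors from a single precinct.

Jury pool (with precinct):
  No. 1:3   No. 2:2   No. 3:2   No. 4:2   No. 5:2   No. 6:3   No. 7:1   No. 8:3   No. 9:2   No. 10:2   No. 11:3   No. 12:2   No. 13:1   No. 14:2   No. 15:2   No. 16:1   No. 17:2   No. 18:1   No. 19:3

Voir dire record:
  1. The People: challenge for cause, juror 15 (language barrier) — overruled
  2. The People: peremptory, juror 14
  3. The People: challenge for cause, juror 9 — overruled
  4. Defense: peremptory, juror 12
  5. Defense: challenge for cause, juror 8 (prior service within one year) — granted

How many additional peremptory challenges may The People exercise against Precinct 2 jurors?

2

The People peremptories so far: #14 — 1 of 6 used, 5 left overall.
Against Precinct 2: #14 — 1 used; per-precinct cap 3 leaves 2.
Binding limit: min(5, 2) = 2.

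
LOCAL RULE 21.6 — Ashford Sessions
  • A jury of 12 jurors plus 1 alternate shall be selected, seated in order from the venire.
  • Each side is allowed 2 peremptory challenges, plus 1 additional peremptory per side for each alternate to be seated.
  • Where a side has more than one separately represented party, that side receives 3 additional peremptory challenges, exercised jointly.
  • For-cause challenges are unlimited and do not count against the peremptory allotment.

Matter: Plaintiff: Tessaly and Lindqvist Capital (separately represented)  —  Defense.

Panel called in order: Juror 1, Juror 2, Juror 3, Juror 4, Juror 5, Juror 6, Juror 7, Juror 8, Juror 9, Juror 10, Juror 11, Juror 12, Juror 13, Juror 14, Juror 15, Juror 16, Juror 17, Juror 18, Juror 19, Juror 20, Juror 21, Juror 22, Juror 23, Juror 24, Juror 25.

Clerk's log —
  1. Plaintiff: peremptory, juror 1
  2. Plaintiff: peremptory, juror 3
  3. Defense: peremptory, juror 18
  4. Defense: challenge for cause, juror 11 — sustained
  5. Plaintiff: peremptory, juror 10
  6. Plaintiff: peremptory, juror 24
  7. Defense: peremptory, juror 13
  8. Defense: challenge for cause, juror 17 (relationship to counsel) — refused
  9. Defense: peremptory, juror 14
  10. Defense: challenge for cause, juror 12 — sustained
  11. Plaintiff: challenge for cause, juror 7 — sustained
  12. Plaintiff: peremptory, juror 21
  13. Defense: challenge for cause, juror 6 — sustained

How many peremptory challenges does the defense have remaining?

0

Defense allotment: 2 base + 1 × 1 alternate = 3.
Defense peremptories used: #18, #13, #14 — 3 (for-cause on #11, #17, #12, #6 don't count).
Remaining: 3 − 3 = 0.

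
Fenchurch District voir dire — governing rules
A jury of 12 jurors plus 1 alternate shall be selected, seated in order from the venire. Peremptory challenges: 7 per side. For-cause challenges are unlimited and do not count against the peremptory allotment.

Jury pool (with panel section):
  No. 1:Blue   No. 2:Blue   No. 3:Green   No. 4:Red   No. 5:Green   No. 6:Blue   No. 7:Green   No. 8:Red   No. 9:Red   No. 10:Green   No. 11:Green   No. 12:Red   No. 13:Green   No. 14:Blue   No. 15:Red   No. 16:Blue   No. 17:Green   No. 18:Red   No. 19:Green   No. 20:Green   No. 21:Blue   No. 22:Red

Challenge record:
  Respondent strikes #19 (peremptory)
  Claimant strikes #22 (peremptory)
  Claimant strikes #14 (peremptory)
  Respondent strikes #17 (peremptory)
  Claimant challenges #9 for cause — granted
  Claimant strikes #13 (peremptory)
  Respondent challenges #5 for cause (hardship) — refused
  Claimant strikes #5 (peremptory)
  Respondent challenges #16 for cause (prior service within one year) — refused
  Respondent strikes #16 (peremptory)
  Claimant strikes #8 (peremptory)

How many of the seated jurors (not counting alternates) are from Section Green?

5

Removed: #5, #8, #9, #13, #14, #16, #17, #19, #22.
Seated jurors 1–12: #1, #2, #3, #4, #6, #7, #10, #11, #12, #15, #18, #20 (alternates #21 not counted).
Of those, in Section Green: #3, #7, #10, #11, #20 → 5.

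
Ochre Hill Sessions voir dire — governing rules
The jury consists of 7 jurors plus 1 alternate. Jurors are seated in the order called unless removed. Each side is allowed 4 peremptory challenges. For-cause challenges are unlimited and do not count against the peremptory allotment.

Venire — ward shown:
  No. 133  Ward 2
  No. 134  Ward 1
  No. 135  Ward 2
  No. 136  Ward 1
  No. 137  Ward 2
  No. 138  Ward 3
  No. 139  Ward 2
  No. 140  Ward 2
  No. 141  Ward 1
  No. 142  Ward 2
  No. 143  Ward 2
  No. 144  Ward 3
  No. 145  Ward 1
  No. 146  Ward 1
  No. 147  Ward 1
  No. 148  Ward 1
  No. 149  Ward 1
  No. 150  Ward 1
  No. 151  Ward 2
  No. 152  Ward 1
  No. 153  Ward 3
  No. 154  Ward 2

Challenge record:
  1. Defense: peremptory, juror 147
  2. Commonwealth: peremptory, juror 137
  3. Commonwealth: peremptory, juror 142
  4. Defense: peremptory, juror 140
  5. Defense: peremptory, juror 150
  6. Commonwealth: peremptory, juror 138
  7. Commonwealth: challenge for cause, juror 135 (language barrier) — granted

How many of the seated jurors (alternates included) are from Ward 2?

Removed: #135, #137, #138, #140, #142, #147, #150.
Seated (8 incl. alternates): #133, #134, #136, #139, #141, #143, #144, #145.
Of those, in Ward 2: #133, #139, #143 → 3.

3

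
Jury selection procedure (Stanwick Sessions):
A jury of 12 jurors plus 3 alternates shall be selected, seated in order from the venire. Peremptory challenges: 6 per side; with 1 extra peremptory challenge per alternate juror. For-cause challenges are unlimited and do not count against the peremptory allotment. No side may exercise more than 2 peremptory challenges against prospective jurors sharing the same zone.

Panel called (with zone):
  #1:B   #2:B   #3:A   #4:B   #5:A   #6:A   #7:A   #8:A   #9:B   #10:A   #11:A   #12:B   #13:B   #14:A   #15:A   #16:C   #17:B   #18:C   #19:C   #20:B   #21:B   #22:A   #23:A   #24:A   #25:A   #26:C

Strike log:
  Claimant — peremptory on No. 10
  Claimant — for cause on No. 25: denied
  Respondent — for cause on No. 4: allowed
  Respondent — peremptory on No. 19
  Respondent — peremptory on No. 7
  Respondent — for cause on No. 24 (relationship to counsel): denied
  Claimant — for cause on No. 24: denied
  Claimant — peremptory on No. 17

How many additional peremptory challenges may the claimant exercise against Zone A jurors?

1

Claimant peremptories so far: #10, #17 — 2 of 9 used, 7 left overall.
Against Zone A: #10 — 1 used; per-zone cap 2 leaves 1.
Binding limit: min(7, 1) = 1.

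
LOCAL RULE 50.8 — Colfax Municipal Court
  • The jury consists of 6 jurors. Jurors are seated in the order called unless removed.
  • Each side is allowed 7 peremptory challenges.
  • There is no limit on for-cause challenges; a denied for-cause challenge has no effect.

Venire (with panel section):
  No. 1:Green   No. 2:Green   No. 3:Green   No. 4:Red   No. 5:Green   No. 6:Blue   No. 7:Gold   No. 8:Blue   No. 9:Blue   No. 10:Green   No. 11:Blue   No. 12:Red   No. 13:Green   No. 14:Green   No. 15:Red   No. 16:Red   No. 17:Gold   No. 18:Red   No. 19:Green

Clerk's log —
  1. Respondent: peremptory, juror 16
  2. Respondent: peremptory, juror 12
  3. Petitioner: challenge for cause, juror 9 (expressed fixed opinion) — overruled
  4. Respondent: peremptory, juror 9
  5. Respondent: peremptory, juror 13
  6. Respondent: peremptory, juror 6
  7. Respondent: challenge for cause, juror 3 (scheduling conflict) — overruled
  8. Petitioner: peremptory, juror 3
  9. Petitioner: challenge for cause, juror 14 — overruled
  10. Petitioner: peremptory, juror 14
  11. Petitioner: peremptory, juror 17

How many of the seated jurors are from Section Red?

Removed: #3, #6, #9, #12, #13, #14, #16, #17.
Seated jurors 1–6: #1, #2, #4, #5, #7, #8.
Of those, in Section Red: #4 → 1.

1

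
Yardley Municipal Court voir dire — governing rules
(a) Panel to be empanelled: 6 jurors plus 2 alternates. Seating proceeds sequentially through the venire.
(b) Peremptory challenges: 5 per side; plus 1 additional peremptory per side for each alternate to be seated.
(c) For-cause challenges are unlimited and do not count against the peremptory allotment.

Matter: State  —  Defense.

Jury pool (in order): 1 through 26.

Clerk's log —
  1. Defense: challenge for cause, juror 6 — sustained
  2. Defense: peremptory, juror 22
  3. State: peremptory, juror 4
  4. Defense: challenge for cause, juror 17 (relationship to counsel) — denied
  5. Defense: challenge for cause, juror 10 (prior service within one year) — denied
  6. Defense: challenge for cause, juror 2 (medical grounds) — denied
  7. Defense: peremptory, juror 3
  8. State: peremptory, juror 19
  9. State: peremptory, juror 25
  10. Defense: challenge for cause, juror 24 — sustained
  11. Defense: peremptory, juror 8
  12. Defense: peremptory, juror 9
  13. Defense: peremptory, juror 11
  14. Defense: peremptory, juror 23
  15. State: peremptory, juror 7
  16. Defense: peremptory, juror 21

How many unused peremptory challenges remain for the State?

3

State allotment: 5 base + 1 × 2 alternates = 7.
State peremptories used: #4, #19, #25, #7 — 4.
Remaining: 7 − 4 = 3.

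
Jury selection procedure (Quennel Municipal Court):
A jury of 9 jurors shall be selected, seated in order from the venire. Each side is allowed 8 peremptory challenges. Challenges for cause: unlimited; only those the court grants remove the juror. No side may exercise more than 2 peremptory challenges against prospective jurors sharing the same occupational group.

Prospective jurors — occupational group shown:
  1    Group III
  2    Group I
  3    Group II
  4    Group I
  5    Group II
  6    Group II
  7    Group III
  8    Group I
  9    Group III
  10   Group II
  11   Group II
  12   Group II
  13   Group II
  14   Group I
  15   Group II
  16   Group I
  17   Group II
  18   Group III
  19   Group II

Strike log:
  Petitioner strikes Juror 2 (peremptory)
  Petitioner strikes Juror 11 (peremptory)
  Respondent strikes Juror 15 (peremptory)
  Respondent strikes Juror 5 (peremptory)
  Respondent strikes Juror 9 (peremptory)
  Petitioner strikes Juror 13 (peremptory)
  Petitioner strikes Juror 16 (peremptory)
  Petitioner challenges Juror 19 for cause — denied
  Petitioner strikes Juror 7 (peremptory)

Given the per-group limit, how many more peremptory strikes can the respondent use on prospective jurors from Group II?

Respondent peremptories so far: #15, #5, #9 — 3 of 8 used, 5 left overall.
Against Group II: #15, #5 — 2 used; per-group cap 2 leaves 0.
Binding limit: min(5, 0) = 0.

0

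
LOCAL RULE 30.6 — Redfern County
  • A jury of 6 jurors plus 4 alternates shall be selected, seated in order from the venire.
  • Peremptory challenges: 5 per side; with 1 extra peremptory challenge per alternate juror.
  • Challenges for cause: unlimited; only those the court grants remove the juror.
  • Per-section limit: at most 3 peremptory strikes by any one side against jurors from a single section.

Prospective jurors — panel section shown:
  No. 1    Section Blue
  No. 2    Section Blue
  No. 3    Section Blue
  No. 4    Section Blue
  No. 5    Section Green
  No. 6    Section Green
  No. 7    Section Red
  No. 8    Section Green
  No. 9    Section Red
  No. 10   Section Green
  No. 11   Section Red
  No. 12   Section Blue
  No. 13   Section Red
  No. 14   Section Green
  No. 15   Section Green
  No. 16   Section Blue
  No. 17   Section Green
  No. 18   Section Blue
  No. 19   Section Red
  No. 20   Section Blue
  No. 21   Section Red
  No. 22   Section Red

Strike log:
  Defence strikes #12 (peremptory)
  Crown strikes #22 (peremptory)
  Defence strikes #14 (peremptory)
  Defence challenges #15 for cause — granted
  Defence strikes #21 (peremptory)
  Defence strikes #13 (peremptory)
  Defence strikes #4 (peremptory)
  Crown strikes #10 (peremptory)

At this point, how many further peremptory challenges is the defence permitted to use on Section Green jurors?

Defence peremptories so far: #12, #14, #21, #13, #4 — 5 of 9 used, 4 left overall.
Against Section Green: #14 — 1 used; per-section cap 3 leaves 2.
Binding limit: min(4, 2) = 2.

2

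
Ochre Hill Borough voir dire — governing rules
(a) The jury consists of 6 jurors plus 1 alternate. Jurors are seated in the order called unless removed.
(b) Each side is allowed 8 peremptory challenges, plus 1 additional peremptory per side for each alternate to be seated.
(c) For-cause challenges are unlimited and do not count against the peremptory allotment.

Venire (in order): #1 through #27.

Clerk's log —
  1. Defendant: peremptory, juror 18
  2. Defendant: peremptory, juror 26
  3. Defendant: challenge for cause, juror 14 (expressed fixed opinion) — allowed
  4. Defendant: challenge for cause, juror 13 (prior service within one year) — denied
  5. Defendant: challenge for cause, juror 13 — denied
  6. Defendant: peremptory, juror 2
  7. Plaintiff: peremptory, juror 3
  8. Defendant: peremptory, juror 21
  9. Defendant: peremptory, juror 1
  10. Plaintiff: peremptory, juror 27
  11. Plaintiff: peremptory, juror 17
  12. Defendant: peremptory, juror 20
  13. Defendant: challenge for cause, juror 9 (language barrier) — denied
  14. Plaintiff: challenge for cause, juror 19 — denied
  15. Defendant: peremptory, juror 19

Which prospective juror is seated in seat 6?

9

Removed: #1, #2, #3, #14, #17, #18, #19, #20, #21, #26, #27. (#9, #13 stay — for-cause denied.)
Seating in order: seats 1–6 → #4, #5, #6, #7, #8, #9; alternates → #10.
So seat 6 is #9.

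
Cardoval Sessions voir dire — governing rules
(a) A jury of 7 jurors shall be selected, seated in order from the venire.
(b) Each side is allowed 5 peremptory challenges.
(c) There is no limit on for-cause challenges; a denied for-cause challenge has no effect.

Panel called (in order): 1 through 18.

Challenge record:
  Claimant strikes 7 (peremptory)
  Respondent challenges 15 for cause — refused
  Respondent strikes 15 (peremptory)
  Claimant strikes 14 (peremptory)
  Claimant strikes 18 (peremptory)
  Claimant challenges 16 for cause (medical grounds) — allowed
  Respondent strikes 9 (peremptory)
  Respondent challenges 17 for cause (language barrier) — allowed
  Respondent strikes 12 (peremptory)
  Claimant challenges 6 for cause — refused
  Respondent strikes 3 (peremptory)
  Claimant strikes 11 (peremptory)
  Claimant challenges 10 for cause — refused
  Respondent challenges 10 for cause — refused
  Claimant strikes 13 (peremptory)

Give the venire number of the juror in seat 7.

10

Removed: #3, #7, #9, #11, #12, #13, #14, #15, #16, #17, #18. (#6, #10 stay — for-cause denied.)
Seating in order: seats 1–7 → #1, #2, #4, #5, #6, #8, #10.
So seat 7 is #10.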